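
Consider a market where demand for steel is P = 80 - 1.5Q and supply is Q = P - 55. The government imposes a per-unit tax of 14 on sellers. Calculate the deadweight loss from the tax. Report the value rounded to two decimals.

39.20

Rewriting supply in inverse form: P = 55 + Q.
Without the tax, 80 - 1.5Q = 55 + Q so Q* = 10 and P* = 65.
A tax on sellers shifts supply up by 14: 80 - 1.5Q = 55 + Q + 14, so Q_t = 4.4. Buyers pay P_b = 73.4; sellers receive P_s = P_b - 14 = 59.4.
Deadweight loss is the triangle between the curves from Q_t to Q*: (1/2)(10 - 4.4)(14) = 39.2.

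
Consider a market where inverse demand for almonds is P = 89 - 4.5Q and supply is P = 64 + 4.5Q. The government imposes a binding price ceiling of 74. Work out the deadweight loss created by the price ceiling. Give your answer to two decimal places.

1.39

Without the control, 89 - 4.5Q = 64 + 4.5Q so Q* = 2.7778 and P* = 76.5.
At the ceiling price 74, quantity supplied is (74 - 64)/4.5 = 2.2222; supply is the short side, so Q = 2.2222 trades at P = 74.
At Q = 2.2222 the demand price is 79 and the supply price is 74. Deadweight loss is the triangle between the curves from 2.2222 to 2.7778: (1/2)(79 - 74)(2.7778 - 2.2222) = 1.3889.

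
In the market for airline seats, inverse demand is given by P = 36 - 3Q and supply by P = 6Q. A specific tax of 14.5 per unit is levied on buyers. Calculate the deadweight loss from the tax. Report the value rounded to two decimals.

Without the tax, 36 - 3Q = 6Q so Q* = 4 and P* = 24.
With the tax, buyers' net willingness to pay falls by 14.5: (36 - 14.5) - 3Q = 6Q, so Q_t = 2.3889. Buyers pay P_b = 28.8333; sellers receive P_s = P_b - 14.5 = 14.3333.
The welfare triangle lost has base Q* - Q_t = 1.6111 and height t = 14.5, so DWL = (1/2)(1.6111)(14.5) = 11.6806.

11.68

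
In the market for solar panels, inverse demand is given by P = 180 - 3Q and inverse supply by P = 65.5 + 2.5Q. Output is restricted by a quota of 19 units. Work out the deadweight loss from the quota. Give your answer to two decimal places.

Without the quota, 180 - 3Q = 65.5 + 2.5Q gives Q* = 20.8182.
At Q = 19 the demand price is 180 - 3(19) = 123 and the supply price is 65.5 + 2.5(19) = 113.
Deadweight loss is the triangle between the curves from 19 to 20.8182: (1/2)(123 - 113)(20.8182 - 19) = 9.0909.

9.09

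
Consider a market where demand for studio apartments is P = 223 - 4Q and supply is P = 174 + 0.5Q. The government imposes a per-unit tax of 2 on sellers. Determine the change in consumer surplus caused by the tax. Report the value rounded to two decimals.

-18.96

Without the tax, 223 - 4Q = 174 + 0.5Q so Q* = 10.8889 and P* = 179.4444.
With the tax, sellers need 2 more per unit: 223 - 4Q = 174 + 0.5Q + 2, so Q_t = 10.4444. Buyers pay P_b = 181.2222; sellers receive P_s = P_b - 2 = 179.2222.
CS falls from (1/2)(10.8889)(43.5556) = 237.1358 to (1/2)(10.4444)(41.7778) = 218.1728, a change of -18.963.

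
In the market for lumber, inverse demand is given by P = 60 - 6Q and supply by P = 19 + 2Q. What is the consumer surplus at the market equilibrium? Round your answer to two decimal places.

Equilibrium: 60 - 6Q = 19 + 2Q, so Q* = 5.125 and P* = 29.25.
The demand choke price is 60, so CS = (1/2)(Q*)(60 - P*) = (1/2)(5.125)(30.75) = 78.7969.

78.80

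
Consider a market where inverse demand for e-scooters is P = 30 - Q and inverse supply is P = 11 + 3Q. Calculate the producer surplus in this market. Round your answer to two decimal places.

Set 30 - Q = 11 + 3Q, which gives 19 = 4Q, so Q* = 4.75 and P* = 30 - (4.75) = 25.25.
Producer surplus is the triangle above supply below P*: (1/2)(4.75)(25.25 - 11) = (1/2)(4.75)(14.25) = 33.8438.

33.84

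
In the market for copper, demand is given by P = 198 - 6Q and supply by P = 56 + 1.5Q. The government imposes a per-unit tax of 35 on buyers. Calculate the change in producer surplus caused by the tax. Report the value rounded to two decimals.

Without the tax, 198 - 6Q = 56 + 1.5Q so Q* = 18.9333 and P* = 84.4.
A tax on buyers shifts demand down by 35: (198 - 35) - 6Q = 56 + 1.5Q, so Q_t = 14.2667. Buyers pay P_b = 112.4; sellers receive P_s = P_b - 35 = 77.4.
PS falls from (1/2)(18.9333)(28.4) = 268.8533 to (1/2)(14.2667)(21.4) = 152.6533, a change of -116.2.

-116.20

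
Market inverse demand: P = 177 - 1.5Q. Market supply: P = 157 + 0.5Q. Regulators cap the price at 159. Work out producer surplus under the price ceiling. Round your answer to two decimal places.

4.00

Without the control, 177 - 1.5Q = 157 + 0.5Q so Q* = 10 and P* = 162.
At P = 159, sellers supply (159 - 157)/0.5 = 4 while buyers want more, so the quantity traded is 4 at price 159.
PS is the triangle above supply below 159: (1/2)(4)(159 - 157) = 4.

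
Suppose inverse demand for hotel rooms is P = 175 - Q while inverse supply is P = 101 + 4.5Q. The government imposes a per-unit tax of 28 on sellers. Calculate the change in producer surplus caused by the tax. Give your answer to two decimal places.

-249.92

Pre-tax equilibrium: 175 - Q = 101 + 4.5Q gives Q* = 13.4545, P* = 161.5455.
With the tax, sellers need 28 more per unit: 175 - Q = 101 + 4.5Q + 28, so Q_t = 8.3636. Buyers pay P_b = 166.6364; sellers receive P_s = P_b - 28 = 138.6364.
PS falls from (1/2)(13.4545)(60.5455) = 407.3058 to (1/2)(8.3636)(37.6364) = 157.3884, a change of -249.9174.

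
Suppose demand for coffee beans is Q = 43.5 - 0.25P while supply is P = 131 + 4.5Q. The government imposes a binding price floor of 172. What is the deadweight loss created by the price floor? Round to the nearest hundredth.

Rewriting demand in inverse form: P = 174 - 4Q.
Without the control, 174 - 4Q = 131 + 4.5Q so Q* = 5.0588 and P* = 153.7647.
At the floor price 172, quantity demanded is (174 - 172)/4 = 0.5; demand is the short side, so Q = 0.5 trades at P = 172.
The lost-trades triangle has base Q* - 0.5 = 4.5588 and height equal to the gap between the curves at Q = 0.5, which is 172 - 133.25 = 38.75. DWL = (1/2)(4.5588)(38.75) = 88.3272.

88.33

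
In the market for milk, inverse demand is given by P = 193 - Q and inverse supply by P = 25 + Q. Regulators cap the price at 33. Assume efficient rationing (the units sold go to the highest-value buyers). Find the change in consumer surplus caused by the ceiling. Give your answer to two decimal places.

-2280.00

Free-market equilibrium: 193 - Q = 25 + Q gives Q* = 84, P* = 109.
At P = 33, sellers supply (33 - 25)/1 = 8 while buyers want more, so the quantity traded is 8 at price 33.
CS goes from (1/2)(84)(84) = 3528 to 1248 (computed as (193 - 33)(8) - (1/2)(1)(8)^2), a change of -2280.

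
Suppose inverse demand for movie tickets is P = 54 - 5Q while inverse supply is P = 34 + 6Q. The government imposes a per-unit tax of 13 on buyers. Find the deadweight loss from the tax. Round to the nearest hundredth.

Pre-tax equilibrium: 54 - 5Q = 34 + 6Q gives Q* = 1.8182, P* = 44.9091.
A tax on buyers shifts demand down by 13: (54 - 13) - 5Q = 34 + 6Q, so Q_t = 0.6364. Buyers pay P_b = 50.8182; sellers receive P_s = P_b - 13 = 37.8182.
The welfare triangle lost has base Q* - Q_t = 1.1818 and height t = 13, so DWL = (1/2)(1.1818)(13) = 7.6818.

7.68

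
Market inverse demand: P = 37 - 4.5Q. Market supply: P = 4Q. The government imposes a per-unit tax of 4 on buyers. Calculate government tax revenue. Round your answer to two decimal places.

Without the tax, 37 - 4.5Q = 4Q so Q* = 4.3529 and P* = 17.4118.
With the tax, buyers' net willingness to pay falls by 4: (37 - 4) - 4.5Q = 4Q, so Q_t = 3.8824. Buyers pay P_b = 19.5294; sellers receive P_s = P_b - 4 = 15.5294.
Revenue is the tax times quantity traded: 4 x 3.8824 = 15.5294.

15.53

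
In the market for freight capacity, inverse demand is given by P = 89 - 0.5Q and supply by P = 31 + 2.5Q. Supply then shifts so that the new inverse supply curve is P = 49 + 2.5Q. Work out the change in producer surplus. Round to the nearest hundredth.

-245.00

Initial equilibrium: Q_0 = 19.3333, P_0 = 79.3333; CS_0 = (1/2)(19.3333)(9.6667) = 93.4444, PS_0 = (1/2)(19.3333)(48.3333) = 467.2222.
New equilibrium: 89 - 0.5Q = 49 + 2.5Q gives Q_1 = 13.3333, P_1 = 82.3333; CS_1 = 44.4444, PS_1 = 222.2222.
Change in producer surplus = 222.2222 - 467.2222 = -245.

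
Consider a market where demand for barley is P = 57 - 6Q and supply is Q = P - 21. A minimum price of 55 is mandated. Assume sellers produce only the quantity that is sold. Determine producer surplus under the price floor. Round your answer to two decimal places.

Rewriting supply in inverse form: P = 21 + Q.
Without the control, 57 - 6Q = 21 + Q so Q* = 5.1429 and P* = 26.1429.
At P = 55, buyers demand (57 - 55)/6 = 0.3333 while sellers would supply more, so the quantity traded is 0.3333 at price 55.
The supply price at Q = 0.3333 is 21.3333. PS is the trapezoid between 55 and supply over [0, 0.3333]: (1/2)[(55 - 21) + (55 - 21.3333)](0.3333) = 11.2778.

11.28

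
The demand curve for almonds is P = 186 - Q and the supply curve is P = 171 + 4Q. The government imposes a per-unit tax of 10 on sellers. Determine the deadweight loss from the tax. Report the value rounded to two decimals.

10.00

Pre-tax equilibrium: 186 - Q = 171 + 4Q gives Q* = 3, P* = 183.
A tax on sellers shifts supply up by 10: 186 - Q = 171 + 4Q + 10, so Q_t = 1. Buyers pay P_b = 185; sellers receive P_s = P_b - 10 = 175.
Deadweight loss is the triangle between the curves from Q_t to Q*: (1/2)(3 - 1)(10) = 10.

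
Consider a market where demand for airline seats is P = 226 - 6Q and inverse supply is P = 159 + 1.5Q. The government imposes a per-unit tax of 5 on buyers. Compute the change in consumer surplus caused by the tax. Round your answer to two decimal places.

Without the tax, 226 - 6Q = 159 + 1.5Q so Q* = 8.9333 and P* = 172.4.
With the tax, buyers' net willingness to pay falls by 5: (226 - 5) - 6Q = 159 + 1.5Q, so Q_t = 8.2667. Buyers pay P_b = 176.4; sellers receive P_s = P_b - 5 = 171.4.
CS falls from (1/2)(8.9333)(53.6) = 239.4133 to (1/2)(8.2667)(49.6) = 205.0133, a change of -34.4.

-34.40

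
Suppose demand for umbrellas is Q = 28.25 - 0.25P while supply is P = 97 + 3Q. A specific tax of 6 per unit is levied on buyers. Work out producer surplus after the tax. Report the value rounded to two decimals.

Rewriting demand in inverse form: P = 113 - 4Q.
Pre-tax equilibrium: 113 - 4Q = 97 + 3Q gives Q* = 2.2857, P* = 103.8571.
With the tax, buyers' net willingness to pay falls by 6: (113 - 6) - 4Q = 97 + 3Q, so Q_t = 1.4286. Buyers pay P_b = 107.2857; sellers receive P_s = P_b - 6 = 101.2857.
Producer surplus is the triangle above supply below P_s: (1/2)(1.4286)(101.2857 - 97) = 3.0612.

3.06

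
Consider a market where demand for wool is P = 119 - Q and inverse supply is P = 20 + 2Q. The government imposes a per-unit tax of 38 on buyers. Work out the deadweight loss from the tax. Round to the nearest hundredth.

240.67

Pre-tax equilibrium: 119 - Q = 20 + 2Q gives Q* = 33, P* = 86.
With the tax, buyers' net willingness to pay falls by 38: (119 - 38) - Q = 20 + 2Q, so Q_t = 20.3333. Buyers pay P_b = 98.6667; sellers receive P_s = P_b - 38 = 60.6667.
The welfare triangle lost has base Q* - Q_t = 12.6667 and height t = 38, so DWL = (1/2)(12.6667)(38) = 240.6667.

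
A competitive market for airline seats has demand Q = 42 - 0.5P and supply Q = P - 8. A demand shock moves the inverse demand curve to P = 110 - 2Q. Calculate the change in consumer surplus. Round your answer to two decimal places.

Rewriting demand in inverse form: P = 84 - 2Q.
Rewriting supply in inverse form: P = 8 + Q.
Initial equilibrium: Q_0 = 25.3333, P_0 = 33.3333; CS_0 = (1/2)(25.3333)(50.6667) = 641.7778, PS_0 = (1/2)(25.3333)(25.3333) = 320.8889.
New equilibrium: 110 - 2Q = 8 + Q gives Q_1 = 34, P_1 = 42; CS_1 = 1156, PS_1 = 578.
Change in consumer surplus = 1156 - 641.7778 = 514.2222.

514.22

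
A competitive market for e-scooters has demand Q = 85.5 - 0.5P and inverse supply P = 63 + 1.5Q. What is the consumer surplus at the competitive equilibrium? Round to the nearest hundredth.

952.16

Rewriting demand in inverse form: P = 171 - 2Q.
Set 171 - 2Q = 63 + 1.5Q, which gives 108 = 3.5Q, so Q* = 30.8571 and P* = 171 - 2(30.8571) = 109.2857.
CS is the area between the demand curve and P* from 0 to Q*: (1/2)(30.8571)(61.7143) = 952.1633.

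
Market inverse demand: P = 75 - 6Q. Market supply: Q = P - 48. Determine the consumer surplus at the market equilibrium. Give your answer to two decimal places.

44.63

Rewriting supply in inverse form: P = 48 + Q.
Equilibrium: 75 - 6Q = 48 + Q, so Q* = 3.8571 and P* = 51.8571.
Consumer surplus is the triangle under demand above P*: (1/2)(3.8571)(75 - 51.8571) = (1/2)(3.8571)(23.1429) = 44.6327.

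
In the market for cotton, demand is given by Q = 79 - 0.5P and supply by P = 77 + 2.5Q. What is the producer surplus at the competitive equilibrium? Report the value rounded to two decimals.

405.00

Rewriting demand in inverse form: P = 158 - 2Q.
Setting demand equal to supply, 81 = 4.5Q, so Q* = 18 and P* = 122.
The supply curve's price intercept is 77, so PS = (1/2)(Q*)(P* - 77) = (1/2)(18)(45) = 405.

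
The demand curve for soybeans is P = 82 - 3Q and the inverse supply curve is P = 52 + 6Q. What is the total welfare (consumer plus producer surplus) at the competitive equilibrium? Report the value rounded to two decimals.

Set 82 - 3Q = 52 + 6Q, which gives 30 = 9Q, so Q* = 3.3333 and P* = 82 - 3(3.3333) = 72.
Total surplus is the full triangle between the curves from 0 to Q*: (1/2)(3.3333)(82 - 52) = 50.

50.00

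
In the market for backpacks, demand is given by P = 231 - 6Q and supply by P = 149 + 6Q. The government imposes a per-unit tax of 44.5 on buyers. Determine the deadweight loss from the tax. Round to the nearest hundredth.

Without the tax, 231 - 6Q = 149 + 6Q so Q* = 6.8333 and P* = 190.
A tax on buyers shifts demand down by 44.5: (231 - 44.5) - 6Q = 149 + 6Q, so Q_t = 3.125. Buyers pay P_b = 212.25; sellers receive P_s = P_b - 44.5 = 167.75.
The welfare triangle lost has base Q* - Q_t = 3.7083 and height t = 44.5, so DWL = (1/2)(3.7083)(44.5) = 82.5104.

82.51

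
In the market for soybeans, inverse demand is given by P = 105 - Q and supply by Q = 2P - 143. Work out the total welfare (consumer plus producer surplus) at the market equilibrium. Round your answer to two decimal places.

374.08

Rewriting supply in inverse form: P = 71.5 + 0.5Q.
Equilibrium: 105 - Q = 71.5 + 0.5Q, so Q* = 22.3333 and P* = 82.6667.
Total surplus is the full triangle between the curves from 0 to Q*: (1/2)(22.3333)(105 - 71.5) = 374.0833.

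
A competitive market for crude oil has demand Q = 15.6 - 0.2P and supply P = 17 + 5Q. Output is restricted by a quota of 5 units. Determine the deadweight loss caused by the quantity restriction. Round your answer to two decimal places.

6.05

Rewriting demand in inverse form: P = 78 - 5Q.
Unrestricted equilibrium: Q* = (78 - 17)/(5 + 5) = 6.1.
At Q = 5 the demand price is 78 - 5(5) = 53 and the supply price is 17 + 5(5) = 42.
DWL = (1/2)(gap between curves at 5) x (Q* - 5) = (1/2)(11)(1.1) = 6.05.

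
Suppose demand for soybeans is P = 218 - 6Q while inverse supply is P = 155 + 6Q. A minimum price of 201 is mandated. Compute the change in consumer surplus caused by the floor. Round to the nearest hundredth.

Free-market equilibrium: 218 - 6Q = 155 + 6Q gives Q* = 5.25, P* = 186.5.
At P = 201, buyers demand (218 - 201)/6 = 2.8333 while sellers would supply more, so the quantity traded is 2.8333 at price 201.
CS goes from (1/2)(5.25)(31.5) = 82.6875 to 24.0833 (computed as (218 - 201)(2.8333) - (1/2)(6)(2.8333)^2), a change of -58.6042.

-58.60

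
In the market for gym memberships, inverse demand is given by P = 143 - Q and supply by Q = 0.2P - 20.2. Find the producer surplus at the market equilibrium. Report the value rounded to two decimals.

Rewriting supply in inverse form: P = 101 + 5Q.
Equilibrium: 143 - Q = 101 + 5Q, so Q* = 7 and P* = 136.
Producer surplus is the triangle above supply below P*: (1/2)(7)(136 - 101) = (1/2)(7)(35) = 122.5.

122.50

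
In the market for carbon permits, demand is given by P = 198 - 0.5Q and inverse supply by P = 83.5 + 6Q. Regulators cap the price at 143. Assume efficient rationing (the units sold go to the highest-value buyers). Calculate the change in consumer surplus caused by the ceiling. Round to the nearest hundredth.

Without the control, 198 - 0.5Q = 83.5 + 6Q so Q* = 17.6154 and P* = 189.1923.
At P = 143, sellers supply (143 - 83.5)/6 = 9.9167 while buyers want more, so the quantity traded is 9.9167 at price 143.
CS goes from (1/2)(17.6154)(8.8077) = 77.5754 to 520.8316 (computed as (198 - 143)(9.9167) - (1/2)(0.5)(9.9167)^2), a change of 443.2562.

443.26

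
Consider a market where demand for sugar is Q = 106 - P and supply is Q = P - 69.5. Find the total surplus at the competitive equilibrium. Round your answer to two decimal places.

333.06

Rewriting demand in inverse form: P = 106 - Q.
Rewriting supply in inverse form: P = 69.5 + Q.
Set 106 - Q = 69.5 + Q, which gives 36.5 = 2Q, so Q* = 18.25 and P* = 106 - (18.25) = 87.75.
Total surplus is the full triangle between the curves from 0 to Q*: (1/2)(18.25)(106 - 69.5) = 333.0625.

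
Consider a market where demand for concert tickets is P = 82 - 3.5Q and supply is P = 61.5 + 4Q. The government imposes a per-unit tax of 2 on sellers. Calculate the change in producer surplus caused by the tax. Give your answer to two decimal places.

-2.77

Pre-tax equilibrium: 82 - 3.5Q = 61.5 + 4Q gives Q* = 2.7333, P* = 72.4333.
With the tax, sellers need 2 more per unit: 82 - 3.5Q = 61.5 + 4Q + 2, so Q_t = 2.4667. Buyers pay P_b = 73.3667; sellers receive P_s = P_b - 2 = 71.3667.
Producers lose the trapezoid between P_s and P* out to Q_t plus the triangle from Q_t to Q*: change in PS = 12.1689 - 14.9422 = -2.7733.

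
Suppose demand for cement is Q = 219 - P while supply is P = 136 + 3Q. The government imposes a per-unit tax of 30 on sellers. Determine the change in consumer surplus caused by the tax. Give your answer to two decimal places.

-127.50

Rewriting demand in inverse form: P = 219 - Q.
Without the tax, 219 - Q = 136 + 3Q so Q* = 20.75 and P* = 198.25.
A tax on sellers shifts supply up by 30: 219 - Q = 136 + 3Q + 30, so Q_t = 13.25. Buyers pay P_b = 205.75; sellers receive P_s = P_b - 30 = 175.75.
CS falls from (1/2)(20.75)(20.75) = 215.2812 to (1/2)(13.25)(13.25) = 87.7812, a change of -127.5.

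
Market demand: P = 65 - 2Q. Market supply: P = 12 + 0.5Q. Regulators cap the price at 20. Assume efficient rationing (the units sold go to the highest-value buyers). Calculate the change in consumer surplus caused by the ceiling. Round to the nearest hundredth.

Without the control, 65 - 2Q = 12 + 0.5Q so Q* = 21.2 and P* = 22.6.
At the ceiling price 20, quantity supplied is (20 - 12)/0.5 = 16; supply is the short side, so Q = 16 trades at P = 20.
CS goes from (1/2)(21.2)(42.4) = 449.44 to 464 (computed as (65 - 20)(16) - (1/2)(2)(16)^2), a change of 14.56.

14.56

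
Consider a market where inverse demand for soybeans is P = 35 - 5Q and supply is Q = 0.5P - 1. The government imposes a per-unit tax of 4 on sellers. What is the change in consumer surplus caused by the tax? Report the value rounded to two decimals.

-12.65

Rewriting supply in inverse form: P = 2 + 2Q.
Without the tax, 35 - 5Q = 2 + 2Q so Q* = 4.7143 and P* = 11.4286.
With the tax, sellers need 4 more per unit: 35 - 5Q = 2 + 2Q + 4, so Q_t = 4.1429. Buyers pay P_b = 14.2857; sellers receive P_s = P_b - 4 = 10.2857.
CS falls from (1/2)(4.7143)(23.5714) = 55.5612 to (1/2)(4.1429)(20.7143) = 42.9082, a change of -12.6531.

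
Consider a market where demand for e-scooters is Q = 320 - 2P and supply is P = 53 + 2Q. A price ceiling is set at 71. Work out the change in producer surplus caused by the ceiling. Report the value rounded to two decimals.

Rewriting demand in inverse form: P = 160 - 0.5Q.
Free-market equilibrium: 160 - 0.5Q = 53 + 2Q gives Q* = 42.8, P* = 138.6.
At P = 71, sellers supply (71 - 53)/2 = 9 while buyers want more, so the quantity traded is 9 at price 71.
PS goes from (1/2)(42.8)(85.6) = 1831.84 to 81 (computed as (71 - 53)(9) - (1/2)(2)(9)^2), a change of -1750.84.

-1750.84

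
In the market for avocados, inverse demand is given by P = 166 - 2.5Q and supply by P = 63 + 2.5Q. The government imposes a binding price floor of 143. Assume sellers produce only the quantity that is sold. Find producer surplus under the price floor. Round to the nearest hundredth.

630.20

Free-market equilibrium: 166 - 2.5Q = 63 + 2.5Q gives Q* = 20.6, P* = 114.5.
At the floor price 143, quantity demanded is (166 - 143)/2.5 = 9.2; demand is the short side, so Q = 9.2 trades at P = 143.
The supply price at Q = 9.2 is 86. PS is the trapezoid between 143 and supply over [0, 9.2]: (1/2)[(143 - 63) + (143 - 86)](9.2) = 630.2.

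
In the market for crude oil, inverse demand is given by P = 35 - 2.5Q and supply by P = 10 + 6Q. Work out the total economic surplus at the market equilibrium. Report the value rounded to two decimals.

36.76

Set 35 - 2.5Q = 10 + 6Q, which gives 25 = 8.5Q, so Q* = 2.9412 and P* = 35 - 2.5(2.9412) = 27.6471.
Total surplus is the full triangle between the curves from 0 to Q*: (1/2)(2.9412)(35 - 10) = 36.7647.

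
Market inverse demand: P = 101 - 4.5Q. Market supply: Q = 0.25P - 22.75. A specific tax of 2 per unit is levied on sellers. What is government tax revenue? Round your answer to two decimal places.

1.88

Rewriting supply in inverse form: P = 91 + 4Q.
Without the tax, 101 - 4.5Q = 91 + 4Q so Q* = 1.1765 and P* = 95.7059.
A tax on sellers shifts supply up by 2: 101 - 4.5Q = 91 + 4Q + 2, so Q_t = 0.9412. Buyers pay P_b = 96.7647; sellers receive P_s = P_b - 2 = 94.7647.
Revenue is the tax times quantity traded: 2 x 0.9412 = 1.8824.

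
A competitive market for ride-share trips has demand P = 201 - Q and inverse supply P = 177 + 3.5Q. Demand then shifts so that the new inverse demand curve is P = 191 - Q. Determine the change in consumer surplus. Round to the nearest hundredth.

Initial equilibrium: Q_0 = 5.3333, P_0 = 195.6667; CS_0 = (1/2)(5.3333)(5.3333) = 14.2222, PS_0 = (1/2)(5.3333)(18.6667) = 49.7778.
New equilibrium: 191 - Q = 177 + 3.5Q gives Q_1 = 3.1111, P_1 = 187.8889; CS_1 = 4.8395, PS_1 = 16.9383.
Change in consumer surplus = 4.8395 - 14.2222 = -9.3827.

-9.38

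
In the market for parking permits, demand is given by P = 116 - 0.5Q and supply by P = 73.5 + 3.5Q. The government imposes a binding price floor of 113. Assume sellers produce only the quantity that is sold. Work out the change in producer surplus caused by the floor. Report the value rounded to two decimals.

Free-market equilibrium: 116 - 0.5Q = 73.5 + 3.5Q gives Q* = 10.625, P* = 110.6875.
At P = 113, buyers demand (116 - 113)/0.5 = 6 while sellers would supply more, so the quantity traded is 6 at price 113.
PS goes from (1/2)(10.625)(37.1875) = 197.5586 to 174 (computed as (113 - 73.5)(6) - (1/2)(3.5)(6)^2), a change of -23.5586.

-23.56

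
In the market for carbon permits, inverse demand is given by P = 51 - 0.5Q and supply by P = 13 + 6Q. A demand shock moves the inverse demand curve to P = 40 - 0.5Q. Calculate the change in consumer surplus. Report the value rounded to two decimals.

Initial equilibrium: Q_0 = 5.8462, P_0 = 48.0769; CS_0 = (1/2)(5.8462)(2.9231) = 8.5444, PS_0 = (1/2)(5.8462)(35.0769) = 102.5325.
New equilibrium: 40 - 0.5Q = 13 + 6Q gives Q_1 = 4.1538, P_1 = 37.9231; CS_1 = 4.3136, PS_1 = 51.7633.
Change in consumer surplus = 4.3136 - 8.5444 = -4.2308.

-4.23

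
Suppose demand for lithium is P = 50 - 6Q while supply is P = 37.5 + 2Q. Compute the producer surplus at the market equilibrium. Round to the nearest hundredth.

Setting demand equal to supply, 12.5 = 8Q, so Q* = 1.5625 and P* = 40.625.
Producer surplus is the triangle above supply below P*: (1/2)(1.5625)(40.625 - 37.5) = (1/2)(1.5625)(3.125) = 2.4414.

2.44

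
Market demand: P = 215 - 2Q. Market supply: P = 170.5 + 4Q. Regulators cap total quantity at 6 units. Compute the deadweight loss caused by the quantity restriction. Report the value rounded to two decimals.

6.02

Unrestricted equilibrium: Q* = (215 - 170.5)/(2 + 4) = 7.4167.
At Q = 6 the demand price is 215 - 2(6) = 203 and the supply price is 170.5 + 4(6) = 194.5.
Deadweight loss is the triangle between the curves from 6 to 7.4167: (1/2)(203 - 194.5)(7.4167 - 6) = 6.0208.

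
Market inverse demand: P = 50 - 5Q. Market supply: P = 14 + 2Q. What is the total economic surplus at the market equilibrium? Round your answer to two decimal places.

Equilibrium: 50 - 5Q = 14 + 2Q, so Q* = 5.1429 and P* = 24.2857.
Total surplus is the full triangle between the curves from 0 to Q*: (1/2)(5.1429)(50 - 14) = 92.5714.

92.57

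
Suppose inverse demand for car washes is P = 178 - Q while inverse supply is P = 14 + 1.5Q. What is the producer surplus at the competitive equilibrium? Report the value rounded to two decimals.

3227.52

Set 178 - Q = 14 + 1.5Q, which gives 164 = 2.5Q, so Q* = 65.6 and P* = 178 - (65.6) = 112.4.
The supply curve's price intercept is 14, so PS = (1/2)(Q*)(P* - 14) = (1/2)(65.6)(98.4) = 3227.52.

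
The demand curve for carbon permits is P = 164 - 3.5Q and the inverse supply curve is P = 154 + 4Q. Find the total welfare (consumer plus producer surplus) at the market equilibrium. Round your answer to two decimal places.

6.67

Set 164 - 3.5Q = 154 + 4Q, which gives 10 = 7.5Q, so Q* = 1.3333 and P* = 164 - 3.5(1.3333) = 159.3333.
CS = (1/2)(1.3333)(4.6667) = 3.1111 and PS = (1/2)(1.3333)(5.3333) = 3.5556, so total surplus = 6.6667.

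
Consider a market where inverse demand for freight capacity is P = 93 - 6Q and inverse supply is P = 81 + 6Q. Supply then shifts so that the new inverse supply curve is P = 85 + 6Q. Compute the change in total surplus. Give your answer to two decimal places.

Initial equilibrium: Q_0 = 1, P_0 = 87; CS_0 = (1/2)(1)(6) = 3, PS_0 = (1/2)(1)(6) = 3.
New equilibrium: 93 - 6Q = 85 + 6Q gives Q_1 = 0.6667, P_1 = 89; CS_1 = 1.3333, PS_1 = 1.3333.
Change in total surplus = (1.3333 + 1.3333) - (3 + 3) = -3.3333.

-3.33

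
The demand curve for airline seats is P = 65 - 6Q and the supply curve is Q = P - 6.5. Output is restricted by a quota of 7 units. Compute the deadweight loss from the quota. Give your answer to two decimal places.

Rewriting supply in inverse form: P = 6.5 + Q.
Without the quota, 65 - 6Q = 6.5 + Q gives Q* = 8.3571.
At Q = 7 the demand price is 65 - 6(7) = 23 and the supply price is 6.5 + (7) = 13.5.
Deadweight loss is the triangle between the curves from 7 to 8.3571: (1/2)(23 - 13.5)(8.3571 - 7) = 6.4464.

6.45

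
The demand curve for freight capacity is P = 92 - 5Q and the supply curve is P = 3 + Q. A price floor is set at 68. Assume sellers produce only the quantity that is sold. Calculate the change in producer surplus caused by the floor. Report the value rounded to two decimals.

190.47

Without the control, 92 - 5Q = 3 + Q so Q* = 14.8333 and P* = 17.8333.
At the floor price 68, quantity demanded is (92 - 68)/5 = 4.8; demand is the short side, so Q = 4.8 trades at P = 68.
PS goes from (1/2)(14.8333)(14.8333) = 110.0139 to 300.48 (computed as (68 - 3)(4.8) - (1/2)(1)(4.8)^2), a change of 190.4661.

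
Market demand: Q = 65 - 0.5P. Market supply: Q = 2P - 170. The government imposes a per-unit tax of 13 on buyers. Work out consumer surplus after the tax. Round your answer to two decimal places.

Rewriting demand in inverse form: P = 130 - 2Q.
Rewriting supply in inverse form: P = 85 + 0.5Q.
Without the tax, 130 - 2Q = 85 + 0.5Q so Q* = 18 and P* = 94.
With the tax, buyers' net willingness to pay falls by 13: (130 - 13) - 2Q = 85 + 0.5Q, so Q_t = 12.8. Buyers pay P_b = 104.4; sellers receive P_s = P_b - 13 = 91.4.
Consumer surplus is the triangle under demand above P_b: (1/2)(12.8)(130 - 104.4) = 163.84.

163.84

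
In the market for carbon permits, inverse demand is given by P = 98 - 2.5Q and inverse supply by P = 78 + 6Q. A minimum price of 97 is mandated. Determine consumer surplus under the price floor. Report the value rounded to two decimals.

0.20

Free-market equilibrium: 98 - 2.5Q = 78 + 6Q gives Q* = 2.3529, P* = 92.1176.
At P = 97, buyers demand (98 - 97)/2.5 = 0.4 while sellers would supply more, so the quantity traded is 0.4 at price 97.
CS is the triangle under demand above 97: (1/2)(0.4)(98 - 97) = 0.2.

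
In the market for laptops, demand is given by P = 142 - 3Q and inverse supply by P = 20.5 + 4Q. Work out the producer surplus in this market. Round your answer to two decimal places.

Setting demand equal to supply, 121.5 = 7Q, so Q* = 17.3571 and P* = 89.9286.
PS is the area between P* and the supply curve from 0 to Q*: (1/2)(17.3571)(69.4286) = 602.5408.

602.54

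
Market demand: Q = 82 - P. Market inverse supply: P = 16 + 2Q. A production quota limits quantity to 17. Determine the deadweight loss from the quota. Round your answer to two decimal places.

37.50

Rewriting demand in inverse form: P = 82 - Q.
Without the quota, 82 - Q = 16 + 2Q gives Q* = 22.
At Q = 17 the demand price is 82 - (17) = 65 and the supply price is 16 + 2(17) = 50.
DWL = (1/2)(gap between curves at 17) x (Q* - 17) = (1/2)(15)(5) = 37.5.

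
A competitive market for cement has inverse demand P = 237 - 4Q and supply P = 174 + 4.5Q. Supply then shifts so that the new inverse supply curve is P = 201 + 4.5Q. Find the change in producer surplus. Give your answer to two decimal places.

-83.24

Initial equilibrium: Q_0 = 7.4118, P_0 = 207.3529; CS_0 = (1/2)(7.4118)(29.6471) = 109.8685, PS_0 = (1/2)(7.4118)(33.3529) = 123.6021.
New equilibrium: 237 - 4Q = 201 + 4.5Q gives Q_1 = 4.2353, P_1 = 220.0588; CS_1 = 35.8754, PS_1 = 40.3599.
Change in producer surplus = 40.3599 - 123.6021 = -83.2422.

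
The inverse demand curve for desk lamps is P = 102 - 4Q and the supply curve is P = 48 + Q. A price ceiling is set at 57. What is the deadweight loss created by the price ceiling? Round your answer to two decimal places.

Without the control, 102 - 4Q = 48 + Q so Q* = 10.8 and P* = 58.8.
At the ceiling price 57, quantity supplied is (57 - 48)/1 = 9; supply is the short side, so Q = 9 trades at P = 57.
At Q = 9 the demand price is 66 and the supply price is 57. Deadweight loss is the triangle between the curves from 9 to 10.8: (1/2)(66 - 57)(10.8 - 9) = 8.1.

8.10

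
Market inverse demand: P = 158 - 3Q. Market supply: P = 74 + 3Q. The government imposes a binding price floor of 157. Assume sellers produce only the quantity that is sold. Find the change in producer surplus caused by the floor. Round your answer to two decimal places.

Free-market equilibrium: 158 - 3Q = 74 + 3Q gives Q* = 14, P* = 116.
At P = 157, buyers demand (158 - 157)/3 = 0.3333 while sellers would supply more, so the quantity traded is 0.3333 at price 157.
PS goes from (1/2)(14)(42) = 294 to 27.5 (computed as (157 - 74)(0.3333) - (1/2)(3)(0.3333)^2), a change of -266.5.

-266.50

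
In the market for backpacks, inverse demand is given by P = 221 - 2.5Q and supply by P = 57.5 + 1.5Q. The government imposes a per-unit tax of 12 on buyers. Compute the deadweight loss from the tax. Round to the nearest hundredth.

Without the tax, 221 - 2.5Q = 57.5 + 1.5Q so Q* = 40.875 and P* = 118.8125.
With the tax, buyers' net willingness to pay falls by 12: (221 - 12) - 2.5Q = 57.5 + 1.5Q, so Q_t = 37.875. Buyers pay P_b = 126.3125; sellers receive P_s = P_b - 12 = 114.3125.
Deadweight loss is the triangle between the curves from Q_t to Q*: (1/2)(40.875 - 37.875)(12) = 18.

18.00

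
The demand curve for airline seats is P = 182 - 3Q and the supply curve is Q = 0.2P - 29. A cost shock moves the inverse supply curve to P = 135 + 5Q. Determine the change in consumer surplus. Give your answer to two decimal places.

Rewriting supply in inverse form: P = 145 + 5Q.
Initial equilibrium: Q_0 = 4.625, P_0 = 168.125; CS_0 = (1/2)(4.625)(13.875) = 32.0859, PS_0 = (1/2)(4.625)(23.125) = 53.4766.
New equilibrium: 182 - 3Q = 135 + 5Q gives Q_1 = 5.875, P_1 = 164.375; CS_1 = 51.7734, PS_1 = 86.2891.
Change in consumer surplus = 51.7734 - 32.0859 = 19.6875.

19.69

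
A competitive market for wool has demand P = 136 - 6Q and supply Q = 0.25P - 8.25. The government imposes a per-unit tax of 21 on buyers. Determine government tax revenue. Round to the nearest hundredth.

Rewriting supply in inverse form: P = 33 + 4Q.
Pre-tax equilibrium: 136 - 6Q = 33 + 4Q gives Q* = 10.3, P* = 74.2.
With the tax, buyers' net willingness to pay falls by 21: (136 - 21) - 6Q = 33 + 4Q, so Q_t = 8.2. Buyers pay P_b = 86.8; sellers receive P_s = P_b - 21 = 65.8.
Revenue is the tax times quantity traded: 21 x 8.2 = 172.2.

172.20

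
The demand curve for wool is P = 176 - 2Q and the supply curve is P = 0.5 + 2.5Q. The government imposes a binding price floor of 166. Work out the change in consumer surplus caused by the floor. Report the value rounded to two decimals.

Free-market equilibrium: 176 - 2Q = 0.5 + 2.5Q gives Q* = 39, P* = 98.
At the floor price 166, quantity demanded is (176 - 166)/2 = 5; demand is the short side, so Q = 5 trades at P = 166.
CS goes from (1/2)(39)(78) = 1521 to 25 (computed as (176 - 166)(5) - (1/2)(2)(5)^2), a change of -1496.

-1496.00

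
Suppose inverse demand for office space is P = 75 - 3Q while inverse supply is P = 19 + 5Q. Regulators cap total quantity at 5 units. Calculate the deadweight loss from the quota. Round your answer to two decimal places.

Without the quota, 75 - 3Q = 19 + 5Q gives Q* = 7.
At Q = 5 the demand price is 75 - 3(5) = 60 and the supply price is 19 + 5(5) = 44.
Deadweight loss is the triangle between the curves from 5 to 7: (1/2)(60 - 44)(7 - 5) = 16.

16.00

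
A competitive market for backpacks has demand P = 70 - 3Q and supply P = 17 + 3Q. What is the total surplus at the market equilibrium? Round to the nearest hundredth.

Set 70 - 3Q = 17 + 3Q, which gives 53 = 6Q, so Q* = 8.8333 and P* = 70 - 3(8.8333) = 43.5.
CS = (1/2)(8.8333)(26.5) = 117.0417 and PS = (1/2)(8.8333)(26.5) = 117.0417, so total surplus = 234.0833.

234.08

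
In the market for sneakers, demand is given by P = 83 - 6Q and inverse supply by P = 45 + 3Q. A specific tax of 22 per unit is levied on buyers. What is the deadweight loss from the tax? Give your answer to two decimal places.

Without the tax, 83 - 6Q = 45 + 3Q so Q* = 4.2222 and P* = 57.6667.
A tax on buyers shifts demand down by 22: (83 - 22) - 6Q = 45 + 3Q, so Q_t = 1.7778. Buyers pay P_b = 72.3333; sellers receive P_s = P_b - 22 = 50.3333.
The welfare triangle lost has base Q* - Q_t = 2.4444 and height t = 22, so DWL = (1/2)(2.4444)(22) = 26.8889.

26.89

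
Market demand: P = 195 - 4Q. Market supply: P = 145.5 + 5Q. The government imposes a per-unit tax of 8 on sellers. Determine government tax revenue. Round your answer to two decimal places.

36.89

Pre-tax equilibrium: 195 - 4Q = 145.5 + 5Q gives Q* = 5.5, P* = 173.
A tax on sellers shifts supply up by 8: 195 - 4Q = 145.5 + 5Q + 8, so Q_t = 4.6111. Buyers pay P_b = 176.5556; sellers receive P_s = P_b - 8 = 168.5556.
Tax revenue = t x Q_t = 8 x 4.6111 = 36.8889.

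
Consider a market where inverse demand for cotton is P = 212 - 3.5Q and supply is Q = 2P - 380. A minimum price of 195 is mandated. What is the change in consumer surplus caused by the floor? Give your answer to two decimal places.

-11.65

Rewriting supply in inverse form: P = 190 + 0.5Q.
Free-market equilibrium: 212 - 3.5Q = 190 + 0.5Q gives Q* = 5.5, P* = 192.75.
At P = 195, buyers demand (212 - 195)/3.5 = 4.8571 while sellers would supply more, so the quantity traded is 4.8571 at price 195.
CS goes from (1/2)(5.5)(19.25) = 52.9375 to 41.2857 (computed as (212 - 195)(4.8571) - (1/2)(3.5)(4.8571)^2), a change of -11.6518.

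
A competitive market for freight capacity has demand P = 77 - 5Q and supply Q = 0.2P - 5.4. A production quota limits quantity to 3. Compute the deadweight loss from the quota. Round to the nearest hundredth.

20.00

Rewriting supply in inverse form: P = 27 + 5Q.
Without the quota, 77 - 5Q = 27 + 5Q gives Q* = 5.
At Q = 3 the demand price is 77 - 5(3) = 62 and the supply price is 27 + 5(3) = 42.
DWL = (1/2)(gap between curves at 3) x (Q* - 3) = (1/2)(20)(2) = 20.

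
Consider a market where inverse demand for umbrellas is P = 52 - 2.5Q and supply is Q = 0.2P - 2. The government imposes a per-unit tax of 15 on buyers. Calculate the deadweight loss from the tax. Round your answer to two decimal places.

Rewriting supply in inverse form: P = 10 + 5Q.
Pre-tax equilibrium: 52 - 2.5Q = 10 + 5Q gives Q* = 5.6, P* = 38.
With the tax, buyers' net willingness to pay falls by 15: (52 - 15) - 2.5Q = 10 + 5Q, so Q_t = 3.6. Buyers pay P_b = 43; sellers receive P_s = P_b - 15 = 28.
The welfare triangle lost has base Q* - Q_t = 2 and height t = 15, so DWL = (1/2)(2)(15) = 15.

15.00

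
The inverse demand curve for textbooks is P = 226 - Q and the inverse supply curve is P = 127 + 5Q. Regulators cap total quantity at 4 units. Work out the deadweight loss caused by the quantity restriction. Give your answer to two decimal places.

Without the quota, 226 - Q = 127 + 5Q gives Q* = 16.5.
At Q = 4 the demand price is 226 - (4) = 222 and the supply price is 127 + 5(4) = 147.
DWL = (1/2)(gap between curves at 4) x (Q* - 4) = (1/2)(75)(12.5) = 468.75.

468.75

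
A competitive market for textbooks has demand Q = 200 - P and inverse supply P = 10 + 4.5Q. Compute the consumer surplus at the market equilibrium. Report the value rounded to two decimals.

596.69

Rewriting demand in inverse form: P = 200 - Q.
Equilibrium: 200 - Q = 10 + 4.5Q, so Q* = 34.5455 and P* = 165.4545.
CS is the area between the demand curve and P* from 0 to Q*: (1/2)(34.5455)(34.5455) = 596.6942.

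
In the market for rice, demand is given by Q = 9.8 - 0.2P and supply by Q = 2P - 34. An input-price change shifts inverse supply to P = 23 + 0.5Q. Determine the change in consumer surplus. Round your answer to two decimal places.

-28.76

Rewriting demand in inverse form: P = 49 - 5Q.
Rewriting supply in inverse form: P = 17 + 0.5Q.
Initial equilibrium: Q_0 = 5.8182, P_0 = 19.9091; CS_0 = (1/2)(5.8182)(29.0909) = 84.6281, PS_0 = (1/2)(5.8182)(2.9091) = 8.4628.
New equilibrium: 49 - 5Q = 23 + 0.5Q gives Q_1 = 4.7273, P_1 = 25.3636; CS_1 = 55.8678, PS_1 = 5.5868.
Change in consumer surplus = 55.8678 - 84.6281 = -28.7603.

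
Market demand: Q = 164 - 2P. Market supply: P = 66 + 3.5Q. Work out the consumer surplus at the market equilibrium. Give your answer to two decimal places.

Rewriting demand in inverse form: P = 82 - 0.5Q.
Set 82 - 0.5Q = 66 + 3.5Q, which gives 16 = 4Q, so Q* = 4 and P* = 82 - 0.5(4) = 80.
The demand choke price is 82, so CS = (1/2)(Q*)(82 - P*) = (1/2)(4)(2) = 4.

4.00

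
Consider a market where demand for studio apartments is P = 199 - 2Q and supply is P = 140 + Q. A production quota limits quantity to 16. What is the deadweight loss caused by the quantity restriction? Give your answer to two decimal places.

20.17

Without the quota, 199 - 2Q = 140 + Q gives Q* = 19.6667.
At Q = 16 the demand price is 199 - 2(16) = 167 and the supply price is 140 + (16) = 156.
Deadweight loss is the triangle between the curves from 16 to 19.6667: (1/2)(167 - 156)(19.6667 - 16) = 20.1667.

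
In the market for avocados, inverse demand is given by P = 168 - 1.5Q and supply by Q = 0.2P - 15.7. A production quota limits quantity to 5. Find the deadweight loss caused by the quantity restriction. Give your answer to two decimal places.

249.92

Rewriting supply in inverse form: P = 78.5 + 5Q.
Without the quota, 168 - 1.5Q = 78.5 + 5Q gives Q* = 13.7692.
At Q = 5 the demand price is 168 - 1.5(5) = 160.5 and the supply price is 78.5 + 5(5) = 103.5.
DWL = (1/2)(gap between curves at 5) x (Q* - 5) = (1/2)(57)(8.7692) = 249.9231.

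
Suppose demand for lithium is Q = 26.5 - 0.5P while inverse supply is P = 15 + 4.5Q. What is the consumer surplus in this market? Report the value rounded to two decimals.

34.18

Rewriting demand in inverse form: P = 53 - 2Q.
Equilibrium: 53 - 2Q = 15 + 4.5Q, so Q* = 5.8462 and P* = 41.3077.
The demand choke price is 53, so CS = (1/2)(Q*)(53 - P*) = (1/2)(5.8462)(11.6923) = 34.1775.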